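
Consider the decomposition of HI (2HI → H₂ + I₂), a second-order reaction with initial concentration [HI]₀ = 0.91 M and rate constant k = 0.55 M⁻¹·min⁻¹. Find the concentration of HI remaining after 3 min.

0.3638 M

Step 1: For a second-order reaction: 1/[HI] = 1/[HI]₀ + kt
Step 2: 1/[HI] = 1/0.91 + 0.55 × 3
Step 3: 1/[HI] = 1.099 + 1.65 = 2.749
Step 4: [HI] = 1/2.749 = 0.3638 M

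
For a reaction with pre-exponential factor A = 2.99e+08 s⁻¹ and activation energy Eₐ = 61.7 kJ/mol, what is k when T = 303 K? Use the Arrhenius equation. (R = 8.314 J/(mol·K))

6.90e-03 s⁻¹

Step 1: Use the Arrhenius equation: k = A × exp(-Eₐ/RT)
Step 2: Convert Eₐ to J/mol: 61.7 kJ/mol = 61700 J/mol
Step 3: Calculate the exponent: -Eₐ/(RT) = -61700/(8.314 × 303) = -24.49247
Step 4: k = 2.99e+08 × exp(-24.49247)
Step 5: k = 2.99e+08 × 2.30704e-11 = 6.8980e-03 s⁻¹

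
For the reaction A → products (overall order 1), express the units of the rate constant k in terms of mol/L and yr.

yr⁻¹

Step 1: For overall order n, rate = k × (concentration)^n.
Step 2: Rate has units mol/L·yr⁻¹; concentration term has units (mol/L)^1.
Step 3: k = rate / (concentration)^n, so units of k = (mol/L)^(1-1)·yr⁻¹ = yr⁻¹.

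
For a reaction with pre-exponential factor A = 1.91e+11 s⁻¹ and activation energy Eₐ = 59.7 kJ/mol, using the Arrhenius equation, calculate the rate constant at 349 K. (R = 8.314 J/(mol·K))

2.22e+02 s⁻¹

Step 1: Use the Arrhenius equation: k = A × exp(-Eₐ/RT)
Step 2: Convert Eₐ to J/mol: 59.7 kJ/mol = 59700 J/mol
Step 3: Calculate the exponent: -Eₐ/(RT) = -59700/(8.314 × 349) = -20.57495
Step 4: k = 1.91e+11 × exp(-20.57495)
Step 5: k = 1.91e+11 × 1.15988e-09 = 2.2154e+02 s⁻¹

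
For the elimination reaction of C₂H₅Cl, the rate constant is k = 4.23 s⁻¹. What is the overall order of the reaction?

first order (1)

Step 1: The units of k for an nth-order reaction are (concentration)^(1-n)·(time)⁻¹.
Step 2: Here k has units s⁻¹, so the concentration exponent is 0.
Step 3: 1 - n = 0 ⇒ n = 1. The reaction is first order.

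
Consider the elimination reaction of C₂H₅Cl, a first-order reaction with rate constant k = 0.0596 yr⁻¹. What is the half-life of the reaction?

11.63 yr

Step 1: For a first-order reaction, t₁/₂ = ln(2)/k
Step 2: t₁/₂ = ln(2)/0.0596
Step 3: t₁/₂ = 0.6931/0.0596 = 11.63 yr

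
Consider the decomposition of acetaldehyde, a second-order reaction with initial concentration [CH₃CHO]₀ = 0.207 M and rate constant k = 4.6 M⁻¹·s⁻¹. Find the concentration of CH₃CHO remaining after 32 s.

0.006578 M

Step 1: For a second-order reaction: 1/[CH₃CHO] = 1/[CH₃CHO]₀ + kt
Step 2: 1/[CH₃CHO] = 1/0.207 + 4.6 × 32
Step 3: 1/[CH₃CHO] = 4.831 + 147.2 = 152
Step 4: [CH₃CHO] = 1/152 = 0.006578 M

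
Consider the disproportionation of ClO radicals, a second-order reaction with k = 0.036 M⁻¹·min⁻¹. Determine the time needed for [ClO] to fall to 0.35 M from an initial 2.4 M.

67.79 min

Step 1: For second-order: t = (1/[ClO] - 1/[ClO]₀)/k
Step 2: t = (1/0.35 - 1/2.4)/0.036
Step 3: t = (2.857 - 0.4167)/0.036
Step 4: t = 2.44/0.036 = 67.79 min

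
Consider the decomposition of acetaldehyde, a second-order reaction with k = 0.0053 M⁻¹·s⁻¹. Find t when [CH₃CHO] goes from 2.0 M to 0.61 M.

215 s

Step 1: For second-order: t = (1/[CH₃CHO] - 1/[CH₃CHO]₀)/k
Step 2: t = (1/0.61 - 1/2.0)/0.0053
Step 3: t = (1.639 - 0.5)/0.0053
Step 4: t = 1.139/0.0053 = 215 s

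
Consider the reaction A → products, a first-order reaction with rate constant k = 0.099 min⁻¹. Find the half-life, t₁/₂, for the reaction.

7.001 min

Step 1: For a first-order reaction, t₁/₂ = ln(2)/k
Step 2: t₁/₂ = ln(2)/0.099
Step 3: t₁/₂ = 0.6931/0.099 = 7.001 min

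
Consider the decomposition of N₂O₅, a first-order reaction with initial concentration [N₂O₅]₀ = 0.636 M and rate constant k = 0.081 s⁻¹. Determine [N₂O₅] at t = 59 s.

0.005345 M

Step 1: For a first-order reaction: [N₂O₅] = [N₂O₅]₀ × e^(-kt)
Step 2: [N₂O₅] = 0.636 × e^(-0.081 × 59)
Step 3: [N₂O₅] = 0.636 × e^(-4.779)
Step 4: [N₂O₅] = 0.636 × 0.0084044 = 0.005345 M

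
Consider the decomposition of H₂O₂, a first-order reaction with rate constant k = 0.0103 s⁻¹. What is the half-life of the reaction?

67.3 s

Step 1: For a first-order reaction, t₁/₂ = ln(2)/k
Step 2: t₁/₂ = ln(2)/0.0103
Step 3: t₁/₂ = 0.6931/0.0103 = 67.3 s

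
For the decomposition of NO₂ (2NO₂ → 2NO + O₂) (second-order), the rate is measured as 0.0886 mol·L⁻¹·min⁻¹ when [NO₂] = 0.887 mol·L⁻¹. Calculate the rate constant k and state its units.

0.1126 (mol·L⁻¹)⁻¹·min⁻¹

Step 1: rate = k[NO₂]^2, so k = rate / [NO₂]^2.
Step 2: k = 0.0886 / (0.887)^2 = 0.0886 / 0.7868.
Step 3: k = 0.1126 (mol·L⁻¹)⁻¹·min⁻¹.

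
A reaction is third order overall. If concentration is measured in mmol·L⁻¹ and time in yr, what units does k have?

(mmol·L⁻¹)⁻²·yr⁻¹

Step 1: For overall order n, rate = k × (concentration)^n.
Step 2: Rate has units mmol·L⁻¹·yr⁻¹; concentration term has units (mmol·L⁻¹)^3.
Step 3: k = rate / (concentration)^n, so units of k = (mmol·L⁻¹)^(1-3)·yr⁻¹ = (mmol·L⁻¹)⁻²·yr⁻¹.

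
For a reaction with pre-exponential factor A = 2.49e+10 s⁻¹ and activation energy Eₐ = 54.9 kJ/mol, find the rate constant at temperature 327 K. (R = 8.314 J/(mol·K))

4.23e+01 s⁻¹

Step 1: Use the Arrhenius equation: k = A × exp(-Eₐ/RT)
Step 2: Convert Eₐ to J/mol: 54.9 kJ/mol = 54900 J/mol
Step 3: Calculate the exponent: -Eₐ/(RT) = -54900/(8.314 × 327) = -20.19364
Step 4: k = 2.49e+10 × exp(-20.19364)
Step 5: k = 2.49e+10 × 1.69830e-09 = 4.2288e+01 s⁻¹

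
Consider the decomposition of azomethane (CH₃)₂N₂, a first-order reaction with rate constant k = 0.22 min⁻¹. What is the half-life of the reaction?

3.151 min

Step 1: For a first-order reaction, t₁/₂ = ln(2)/k
Step 2: t₁/₂ = ln(2)/0.22
Step 3: t₁/₂ = 0.6931/0.22 = 3.151 min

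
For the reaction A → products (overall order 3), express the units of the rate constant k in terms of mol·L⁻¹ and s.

(mol·L⁻¹)⁻²·s⁻¹

Step 1: For overall order n, rate = k × (concentration)^n.
Step 2: Rate has units mol·L⁻¹·s⁻¹; concentration term has units (mol·L⁻¹)^3.
Step 3: k = rate / (concentration)^n, so units of k = (mol·L⁻¹)^(1-3)·s⁻¹ = (mol·L⁻¹)⁻²·s⁻¹.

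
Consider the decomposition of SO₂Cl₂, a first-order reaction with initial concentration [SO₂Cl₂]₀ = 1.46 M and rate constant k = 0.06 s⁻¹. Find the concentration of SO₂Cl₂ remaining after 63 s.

0.03332 M

Step 1: For a first-order reaction: [SO₂Cl₂] = [SO₂Cl₂]₀ × e^(-kt)
Step 2: [SO₂Cl₂] = 1.46 × e^(-0.06 × 63)
Step 3: [SO₂Cl₂] = 1.46 × e^(-3.78)
Step 4: [SO₂Cl₂] = 1.46 × 0.0228227 = 0.03332 M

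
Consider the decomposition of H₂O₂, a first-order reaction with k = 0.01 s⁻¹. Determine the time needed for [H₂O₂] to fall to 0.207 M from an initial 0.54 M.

95.89 s

Step 1: For first-order: t = ln([H₂O₂]₀/[H₂O₂])/k
Step 2: t = ln(0.54/0.207)/0.01
Step 3: t = ln(2.609)/0.01
Step 4: t = 0.9589/0.01 = 95.89 s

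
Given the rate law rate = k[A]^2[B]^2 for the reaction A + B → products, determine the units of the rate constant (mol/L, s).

(mol/L)⁻³·s⁻¹

Step 1: Overall order = 2 + 2 = 4.
Step 2: rate has units mol/L·s⁻¹; [A]^2[B]^2 has units (mol/L)^4.
Step 3: k = rate/([A]^2[B]^2), so units of k = (mol/L)^(1-4)·s⁻¹ = (mol/L)⁻³·s⁻¹.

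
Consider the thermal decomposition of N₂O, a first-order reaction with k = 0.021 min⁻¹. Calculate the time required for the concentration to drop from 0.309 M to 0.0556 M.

81.67 min

Step 1: For first-order: t = ln([N₂O]₀/[N₂O])/k
Step 2: t = ln(0.309/0.0556)/0.021
Step 3: t = ln(5.558)/0.021
Step 4: t = 1.715/0.021 = 81.67 min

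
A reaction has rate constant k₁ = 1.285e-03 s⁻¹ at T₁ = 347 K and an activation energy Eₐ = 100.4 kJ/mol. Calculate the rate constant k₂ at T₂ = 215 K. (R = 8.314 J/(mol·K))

6.755e-13 s⁻¹

Step 1: Use the two-temperature Arrhenius form: ln(k₂/k₁) = -Eₐ/R × (1/T₂ - 1/T₁)
Step 2: Convert Eₐ to J/mol: 100.4 kJ/mol = 100400 J/mol
Step 3: 1/T₂ - 1/T₁ = 1/215 - 1/347 = 1.769318e-03 K⁻¹
Step 4: ln(k₂/k₁) = -100400/8.314 × 1.769318e-03 = -21.36631
Step 5: k₂ = k₁ × exp(-21.36631) = 1.285e-03 × 5.25690e-10 = 6.755e-13 s⁻¹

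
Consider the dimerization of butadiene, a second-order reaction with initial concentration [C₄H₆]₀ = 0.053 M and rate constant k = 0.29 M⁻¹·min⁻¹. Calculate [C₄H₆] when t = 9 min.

0.04656 M

Step 1: For a second-order reaction: 1/[C₄H₆] = 1/[C₄H₆]₀ + kt
Step 2: 1/[C₄H₆] = 1/0.053 + 0.29 × 9
Step 3: 1/[C₄H₆] = 18.87 + 2.61 = 21.48
Step 4: [C₄H₆] = 1/21.48 = 0.04656 M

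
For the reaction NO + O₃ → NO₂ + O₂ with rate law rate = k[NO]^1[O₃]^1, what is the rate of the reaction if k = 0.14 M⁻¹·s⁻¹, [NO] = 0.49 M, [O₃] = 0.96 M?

0.06586 M/s

Step 1: The rate law is rate = k[NO]^1[O₃]^1
Step 2: Substitute: rate = 0.14 × (0.49)^1 × (0.96)^1
Step 3: rate = 0.14 × 0.49 × 0.96 = 0.065856 M/s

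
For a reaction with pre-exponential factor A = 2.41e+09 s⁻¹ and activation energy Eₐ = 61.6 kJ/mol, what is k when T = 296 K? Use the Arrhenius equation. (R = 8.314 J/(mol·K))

3.24e-02 s⁻¹

Step 1: Use the Arrhenius equation: k = A × exp(-Eₐ/RT)
Step 2: Convert Eₐ to J/mol: 61.6 kJ/mol = 61600 J/mol
Step 3: Calculate the exponent: -Eₐ/(RT) = -61600/(8.314 × 296) = -25.03104
Step 4: k = 2.41e+09 × exp(-25.03104)
Step 5: k = 2.41e+09 × 1.34635e-11 = 3.2447e-02 s⁻¹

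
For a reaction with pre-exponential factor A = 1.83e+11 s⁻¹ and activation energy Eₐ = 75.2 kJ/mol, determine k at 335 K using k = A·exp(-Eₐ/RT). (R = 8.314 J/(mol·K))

3.44e-01 s⁻¹

Step 1: Use the Arrhenius equation: k = A × exp(-Eₐ/RT)
Step 2: Convert Eₐ to J/mol: 75.2 kJ/mol = 75200 J/mol
Step 3: Calculate the exponent: -Eₐ/(RT) = -75200/(8.314 × 335) = -26.99995
Step 4: k = 1.83e+11 × exp(-26.99995)
Step 5: k = 1.83e+11 × 1.87962e-12 = 3.4397e-01 s⁻¹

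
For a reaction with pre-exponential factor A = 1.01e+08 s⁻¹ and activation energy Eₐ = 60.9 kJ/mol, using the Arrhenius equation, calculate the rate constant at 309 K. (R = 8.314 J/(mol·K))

5.12e-03 s⁻¹

Step 1: Use the Arrhenius equation: k = A × exp(-Eₐ/RT)
Step 2: Convert Eₐ to J/mol: 60.9 kJ/mol = 60900 J/mol
Step 3: Calculate the exponent: -Eₐ/(RT) = -60900/(8.314 × 309) = -23.70548
Step 4: k = 1.01e+08 × exp(-23.70548)
Step 5: k = 1.01e+08 × 5.06805e-11 = 5.1187e-03 s⁻¹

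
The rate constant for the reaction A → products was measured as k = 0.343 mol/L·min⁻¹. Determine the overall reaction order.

zeroth order (0)

Step 1: The units of k for an nth-order reaction are (concentration)^(1-n)·(time)⁻¹.
Step 2: Here k has units mol/L·min⁻¹, so the concentration exponent is 1.
Step 3: 1 - n = 1 ⇒ n = 0. The reaction is zeroth order.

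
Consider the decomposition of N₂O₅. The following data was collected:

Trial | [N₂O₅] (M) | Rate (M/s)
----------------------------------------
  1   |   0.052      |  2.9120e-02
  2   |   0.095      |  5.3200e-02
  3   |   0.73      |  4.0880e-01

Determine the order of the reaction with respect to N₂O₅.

first order (1)

Step 1: Compare trials to find order n where rate₂/rate₁ = ([N₂O₅]₂/[N₂O₅]₁)^n
Step 2: rate₂/rate₁ = 5.3200e-02/2.9120e-02 = 1.827
Step 3: [N₂O₅]₂/[N₂O₅]₁ = 0.095/0.052 = 1.827
Step 4: n = ln(1.827)/ln(1.827) = 1.00 ≈ 1
Step 5: The reaction is first order in N₂O₅.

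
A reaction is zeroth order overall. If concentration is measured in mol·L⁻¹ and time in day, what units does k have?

mol·L⁻¹·day⁻¹

Step 1: For overall order n, rate = k × (concentration)^n.
Step 2: Rate has units mol·L⁻¹·day⁻¹; concentration term has units (mol·L⁻¹)^0.
Step 3: k = rate / (concentration)^n, so units of k = (mol·L⁻¹)^(1-0)·day⁻¹ = mol·L⁻¹·day⁻¹.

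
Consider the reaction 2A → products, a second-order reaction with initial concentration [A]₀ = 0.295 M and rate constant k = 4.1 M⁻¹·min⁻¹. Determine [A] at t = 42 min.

0.005695 M

Step 1: For a second-order reaction: 1/[A] = 1/[A]₀ + kt
Step 2: 1/[A] = 1/0.295 + 4.1 × 42
Step 3: 1/[A] = 3.39 + 172.2 = 175.6
Step 4: [A] = 1/175.6 = 0.005695 M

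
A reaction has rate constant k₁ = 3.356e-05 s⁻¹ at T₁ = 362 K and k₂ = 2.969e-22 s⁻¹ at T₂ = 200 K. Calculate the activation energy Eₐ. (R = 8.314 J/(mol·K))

145.9 kJ/mol

Step 1: Use the two-temperature Arrhenius form: ln(k₂/k₁) = -Eₐ/R × (1/T₂ - 1/T₁)
Step 2: ln(k₂/k₁) = ln(2.969e-22/3.356e-05) = ln(8.84684e-18) = -39.2665
Step 3: 1/T₂ - 1/T₁ = 1/200 - 1/362 = 2.237569e-03 K⁻¹
Step 4: Eₐ = -R × ln(k₂/k₁) / (1/T₂ - 1/T₁) = -8.314 × -39.2665 / 2.237569e-03
Step 5: Eₐ = 1.4590e+05 J/mol = 145.9 kJ/mol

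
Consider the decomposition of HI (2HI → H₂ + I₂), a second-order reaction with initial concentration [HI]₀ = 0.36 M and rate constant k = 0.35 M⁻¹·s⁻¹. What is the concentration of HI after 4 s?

0.2394 M

Step 1: For a second-order reaction: 1/[HI] = 1/[HI]₀ + kt
Step 2: 1/[HI] = 1/0.36 + 0.35 × 4
Step 3: 1/[HI] = 2.778 + 1.4 = 4.178
Step 4: [HI] = 1/4.178 = 0.2394 M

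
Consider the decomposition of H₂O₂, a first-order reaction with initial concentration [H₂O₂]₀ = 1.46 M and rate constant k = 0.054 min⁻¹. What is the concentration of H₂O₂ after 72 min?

0.02991 M

Step 1: For a first-order reaction: [H₂O₂] = [H₂O₂]₀ × e^(-kt)
Step 2: [H₂O₂] = 1.46 × e^(-0.054 × 72)
Step 3: [H₂O₂] = 1.46 × e^(-3.888)
Step 4: [H₂O₂] = 1.46 × 0.0204863 = 0.02991 M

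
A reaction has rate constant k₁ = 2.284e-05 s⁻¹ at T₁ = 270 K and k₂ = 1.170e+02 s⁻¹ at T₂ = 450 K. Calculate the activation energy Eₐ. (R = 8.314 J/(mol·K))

86.7 kJ/mol

Step 1: Use the two-temperature Arrhenius form: ln(k₂/k₁) = -Eₐ/R × (1/T₂ - 1/T₁)
Step 2: ln(k₂/k₁) = ln(1.170e+02/2.284e-05) = ln(5.12259e+06) = 15.4492
Step 3: 1/T₂ - 1/T₁ = 1/450 - 1/270 = -1.481481e-03 K⁻¹
Step 4: Eₐ = -R × ln(k₂/k₁) / (1/T₂ - 1/T₁) = -8.314 × 15.4492 / -1.481481e-03
Step 5: Eₐ = 8.6700e+04 J/mol = 86.7 kJ/mol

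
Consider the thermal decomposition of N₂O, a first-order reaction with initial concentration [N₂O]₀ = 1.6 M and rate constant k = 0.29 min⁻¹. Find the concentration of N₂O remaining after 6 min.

0.2808 M

Step 1: For a first-order reaction: [N₂O] = [N₂O]₀ × e^(-kt)
Step 2: [N₂O] = 1.6 × e^(-0.29 × 6)
Step 3: [N₂O] = 1.6 × e^(-1.74)
Step 4: [N₂O] = 1.6 × 0.17552 = 0.2808 M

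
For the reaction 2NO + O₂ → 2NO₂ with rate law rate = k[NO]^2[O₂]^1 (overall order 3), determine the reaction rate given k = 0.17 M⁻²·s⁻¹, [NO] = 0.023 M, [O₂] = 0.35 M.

3.148e-05 M/s

Step 1: The rate law is rate = k[NO]^2[O₂]^1, overall order = 2+1 = 3
Step 2: Substitute values: rate = 0.17 × (0.023)^2 × (0.35)^1
Step 3: rate = 0.17 × 0.000529 × 0.35 = 3.14755e-05 M/s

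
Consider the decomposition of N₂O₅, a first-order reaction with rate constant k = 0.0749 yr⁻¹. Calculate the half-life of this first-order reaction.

9.254 yr

Step 1: For a first-order reaction, t₁/₂ = ln(2)/k
Step 2: t₁/₂ = ln(2)/0.0749
Step 3: t₁/₂ = 0.6931/0.0749 = 9.254 yr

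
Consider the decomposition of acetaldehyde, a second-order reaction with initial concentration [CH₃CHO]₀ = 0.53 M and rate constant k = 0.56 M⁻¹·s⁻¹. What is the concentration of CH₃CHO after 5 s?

0.2134 M

Step 1: For a second-order reaction: 1/[CH₃CHO] = 1/[CH₃CHO]₀ + kt
Step 2: 1/[CH₃CHO] = 1/0.53 + 0.56 × 5
Step 3: 1/[CH₃CHO] = 1.887 + 2.8 = 4.687
Step 4: [CH₃CHO] = 1/4.687 = 0.2134 M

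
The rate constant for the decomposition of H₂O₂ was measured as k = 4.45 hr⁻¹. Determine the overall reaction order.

first order (1)

Step 1: The units of k for an nth-order reaction are (concentration)^(1-n)·(time)⁻¹.
Step 2: Here k has units hr⁻¹, so the concentration exponent is 0.
Step 3: 1 - n = 0 ⇒ n = 1. The reaction is first order.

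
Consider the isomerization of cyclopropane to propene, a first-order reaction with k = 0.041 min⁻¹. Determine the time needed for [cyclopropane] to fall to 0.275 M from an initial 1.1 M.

33.81 min

Step 1: For first-order: t = ln([cyclopropane]₀/[cyclopropane])/k
Step 2: t = ln(1.1/0.275)/0.041
Step 3: t = ln(4)/0.041
Step 4: t = 1.386/0.041 = 33.81 min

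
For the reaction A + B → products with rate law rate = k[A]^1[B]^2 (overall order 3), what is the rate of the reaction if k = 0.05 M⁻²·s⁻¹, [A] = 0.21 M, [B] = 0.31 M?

0.001009 M/s

Step 1: The rate law is rate = k[A]^1[B]^2, overall order = 1+2 = 3
Step 2: Substitute values: rate = 0.05 × (0.21)^1 × (0.31)^2
Step 3: rate = 0.05 × 0.21 × 0.0961 = 0.00100905 M/s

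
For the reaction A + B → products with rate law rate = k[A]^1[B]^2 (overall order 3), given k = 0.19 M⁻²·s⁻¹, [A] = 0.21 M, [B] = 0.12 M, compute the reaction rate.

0.0005746 M/s

Step 1: The rate law is rate = k[A]^1[B]^2, overall order = 1+2 = 3
Step 2: Substitute values: rate = 0.19 × (0.21)^1 × (0.12)^2
Step 3: rate = 0.19 × 0.21 × 0.0144 = 0.00057456 M/s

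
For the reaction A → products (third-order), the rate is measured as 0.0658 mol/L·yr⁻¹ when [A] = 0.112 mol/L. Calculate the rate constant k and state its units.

46.84 (mol/L)⁻²·yr⁻¹

Step 1: rate = k[A]^3, so k = rate / [A]^3.
Step 2: k = 0.0658 / (0.112)^3 = 0.0658 / 0.001405.
Step 3: k = 46.84 (mol/L)⁻²·yr⁻¹.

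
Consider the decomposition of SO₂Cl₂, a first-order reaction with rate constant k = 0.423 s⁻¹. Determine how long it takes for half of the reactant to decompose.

1.639 s

Step 1: For a first-order reaction, t₁/₂ = ln(2)/k
Step 2: t₁/₂ = ln(2)/0.423
Step 3: t₁/₂ = 0.6931/0.423 = 1.639 s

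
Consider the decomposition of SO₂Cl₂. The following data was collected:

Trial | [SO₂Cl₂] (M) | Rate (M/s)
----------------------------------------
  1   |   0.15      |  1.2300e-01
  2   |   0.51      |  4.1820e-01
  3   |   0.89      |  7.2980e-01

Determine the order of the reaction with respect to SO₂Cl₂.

first order (1)

Step 1: Compare trials to find order n where rate₂/rate₁ = ([SO₂Cl₂]₂/[SO₂Cl₂]₁)^n
Step 2: rate₂/rate₁ = 4.1820e-01/1.2300e-01 = 3.4
Step 3: [SO₂Cl₂]₂/[SO₂Cl₂]₁ = 0.51/0.15 = 3.4
Step 4: n = ln(3.4)/ln(3.4) = 1.00 ≈ 1
Step 5: The reaction is first order in SO₂Cl₂.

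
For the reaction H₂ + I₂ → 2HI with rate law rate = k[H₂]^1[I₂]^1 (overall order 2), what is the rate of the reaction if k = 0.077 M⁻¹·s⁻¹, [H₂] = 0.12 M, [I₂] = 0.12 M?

0.001109 M/s

Step 1: The rate law is rate = k[H₂]^1[I₂]^1, overall order = 1+1 = 2
Step 2: Substitute values: rate = 0.077 × (0.12)^1 × (0.12)^1
Step 3: rate = 0.077 × 0.12 × 0.12 = 0.0011088 M/s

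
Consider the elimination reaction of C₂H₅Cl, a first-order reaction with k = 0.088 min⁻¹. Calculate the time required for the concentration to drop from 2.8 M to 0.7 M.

15.75 min

Step 1: For first-order: t = ln([C₂H₅Cl]₀/[C₂H₅Cl])/k
Step 2: t = ln(2.8/0.7)/0.088
Step 3: t = ln(4)/0.088
Step 4: t = 1.386/0.088 = 15.75 min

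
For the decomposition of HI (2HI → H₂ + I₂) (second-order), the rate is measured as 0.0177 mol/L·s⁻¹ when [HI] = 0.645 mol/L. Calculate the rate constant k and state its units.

0.04255 (mol/L)⁻¹·s⁻¹

Step 1: rate = k[HI]^2, so k = rate / [HI]^2.
Step 2: k = 0.0177 / (0.645)^2 = 0.0177 / 0.416.
Step 3: k = 0.04255 (mol/L)⁻¹·s⁻¹.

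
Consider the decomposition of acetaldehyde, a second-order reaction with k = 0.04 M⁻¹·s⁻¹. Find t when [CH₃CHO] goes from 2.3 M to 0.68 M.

25.9 s

Step 1: For second-order: t = (1/[CH₃CHO] - 1/[CH₃CHO]₀)/k
Step 2: t = (1/0.68 - 1/2.3)/0.04
Step 3: t = (1.471 - 0.4348)/0.04
Step 4: t = 1.036/0.04 = 25.9 s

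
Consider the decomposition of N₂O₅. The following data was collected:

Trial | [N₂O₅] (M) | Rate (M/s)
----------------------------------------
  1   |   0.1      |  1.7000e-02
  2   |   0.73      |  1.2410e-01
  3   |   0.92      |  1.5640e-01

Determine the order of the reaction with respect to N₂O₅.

first order (1)

Step 1: Compare trials to find order n where rate₂/rate₁ = ([N₂O₅]₂/[N₂O₅]₁)^n
Step 2: rate₂/rate₁ = 1.2410e-01/1.7000e-02 = 7.3
Step 3: [N₂O₅]₂/[N₂O₅]₁ = 0.73/0.1 = 7.3
Step 4: n = ln(7.3)/ln(7.3) = 1.00 ≈ 1
Step 5: The reaction is first order in N₂O₅.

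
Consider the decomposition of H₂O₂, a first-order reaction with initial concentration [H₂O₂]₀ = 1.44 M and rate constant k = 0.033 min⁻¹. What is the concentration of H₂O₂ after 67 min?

0.1578 M

Step 1: For a first-order reaction: [H₂O₂] = [H₂O₂]₀ × e^(-kt)
Step 2: [H₂O₂] = 1.44 × e^(-0.033 × 67)
Step 3: [H₂O₂] = 1.44 × e^(-2.211)
Step 4: [H₂O₂] = 1.44 × 0.109591 = 0.1578 M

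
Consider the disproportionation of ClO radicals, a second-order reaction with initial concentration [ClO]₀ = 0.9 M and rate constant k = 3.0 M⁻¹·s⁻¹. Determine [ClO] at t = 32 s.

0.0103 M

Step 1: For a second-order reaction: 1/[ClO] = 1/[ClO]₀ + kt
Step 2: 1/[ClO] = 1/0.9 + 3.0 × 32
Step 3: 1/[ClO] = 1.111 + 96 = 97.11
Step 4: [ClO] = 1/97.11 = 0.0103 M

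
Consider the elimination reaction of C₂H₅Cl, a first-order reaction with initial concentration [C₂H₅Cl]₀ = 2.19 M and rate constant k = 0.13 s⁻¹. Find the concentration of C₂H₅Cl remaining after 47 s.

0.004863 M

Step 1: For a first-order reaction: [C₂H₅Cl] = [C₂H₅Cl]₀ × e^(-kt)
Step 2: [C₂H₅Cl] = 2.19 × e^(-0.13 × 47)
Step 3: [C₂H₅Cl] = 2.19 × e^(-6.11)
Step 4: [C₂H₅Cl] = 2.19 × 0.00222055 = 0.004863 M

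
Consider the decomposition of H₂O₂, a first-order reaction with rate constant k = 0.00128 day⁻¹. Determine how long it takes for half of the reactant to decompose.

541.5 day

Step 1: For a first-order reaction, t₁/₂ = ln(2)/k
Step 2: t₁/₂ = ln(2)/0.00128
Step 3: t₁/₂ = 0.6931/0.00128 = 541.5 day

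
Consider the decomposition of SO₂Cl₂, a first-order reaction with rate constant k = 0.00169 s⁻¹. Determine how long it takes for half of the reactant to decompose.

410.1 s

Step 1: For a first-order reaction, t₁/₂ = ln(2)/k
Step 2: t₁/₂ = ln(2)/0.00169
Step 3: t₁/₂ = 0.6931/0.00169 = 410.1 s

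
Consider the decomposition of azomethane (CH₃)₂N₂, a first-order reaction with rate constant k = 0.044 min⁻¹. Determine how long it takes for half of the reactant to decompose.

15.75 min

Step 1: For a first-order reaction, t₁/₂ = ln(2)/k
Step 2: t₁/₂ = ln(2)/0.044
Step 3: t₁/₂ = 0.6931/0.044 = 15.75 min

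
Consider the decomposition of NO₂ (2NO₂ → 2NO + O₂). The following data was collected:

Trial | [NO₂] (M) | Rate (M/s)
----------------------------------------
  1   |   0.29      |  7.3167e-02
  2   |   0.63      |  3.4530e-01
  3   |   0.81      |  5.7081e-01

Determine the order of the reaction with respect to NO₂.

second order (2)

Step 1: Compare trials to find order n where rate₂/rate₁ = ([NO₂]₂/[NO₂]₁)^n
Step 2: rate₂/rate₁ = 3.4530e-01/7.3167e-02 = 4.719
Step 3: [NO₂]₂/[NO₂]₁ = 0.63/0.29 = 2.172
Step 4: n = ln(4.719)/ln(2.172) = 2.00 ≈ 2
Step 5: The reaction is second order in NO₂.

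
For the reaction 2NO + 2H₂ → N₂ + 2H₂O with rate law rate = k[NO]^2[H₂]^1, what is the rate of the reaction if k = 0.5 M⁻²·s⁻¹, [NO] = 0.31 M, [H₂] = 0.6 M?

0.02883 M/s

Step 1: The rate law is rate = k[NO]^2[H₂]^1
Step 2: Substitute: rate = 0.5 × (0.31)^2 × (0.6)^1
Step 3: rate = 0.5 × 0.0961 × 0.6 = 0.02883 M/s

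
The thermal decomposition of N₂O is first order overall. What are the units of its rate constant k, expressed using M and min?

min⁻¹

Step 1: For overall order n, rate = k × (concentration)^n.
Step 2: Rate has units M·min⁻¹; concentration term has units M^1.
Step 3: k = rate / (concentration)^n, so units of k = M^(1-1)·min⁻¹ = min⁻¹.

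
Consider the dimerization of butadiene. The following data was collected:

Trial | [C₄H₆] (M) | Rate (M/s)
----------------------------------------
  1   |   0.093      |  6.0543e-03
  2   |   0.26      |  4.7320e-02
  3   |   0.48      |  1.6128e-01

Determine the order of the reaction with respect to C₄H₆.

second order (2)

Step 1: Compare trials to find order n where rate₂/rate₁ = ([C₄H₆]₂/[C₄H₆]₁)^n
Step 2: rate₂/rate₁ = 4.7320e-02/6.0543e-03 = 7.816
Step 3: [C₄H₆]₂/[C₄H₆]₁ = 0.26/0.093 = 2.796
Step 4: n = ln(7.816)/ln(2.796) = 2.00 ≈ 2
Step 5: The reaction is second order in C₄H₆.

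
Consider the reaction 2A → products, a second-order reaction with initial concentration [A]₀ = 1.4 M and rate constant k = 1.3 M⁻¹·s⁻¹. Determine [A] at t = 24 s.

0.03133 M

Step 1: For a second-order reaction: 1/[A] = 1/[A]₀ + kt
Step 2: 1/[A] = 1/1.4 + 1.3 × 24
Step 3: 1/[A] = 0.7143 + 31.2 = 31.91
Step 4: [A] = 1/31.91 = 0.03133 M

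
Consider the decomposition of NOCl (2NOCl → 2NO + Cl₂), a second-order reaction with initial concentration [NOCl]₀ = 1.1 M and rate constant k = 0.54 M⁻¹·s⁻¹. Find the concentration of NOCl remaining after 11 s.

0.146 M

Step 1: For a second-order reaction: 1/[NOCl] = 1/[NOCl]₀ + kt
Step 2: 1/[NOCl] = 1/1.1 + 0.54 × 11
Step 3: 1/[NOCl] = 0.9091 + 5.94 = 6.849
Step 4: [NOCl] = 1/6.849 = 0.146 M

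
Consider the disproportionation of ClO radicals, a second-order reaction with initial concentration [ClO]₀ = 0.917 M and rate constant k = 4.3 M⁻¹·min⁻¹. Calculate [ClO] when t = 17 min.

0.01348 M

Step 1: For a second-order reaction: 1/[ClO] = 1/[ClO]₀ + kt
Step 2: 1/[ClO] = 1/0.917 + 4.3 × 17
Step 3: 1/[ClO] = 1.091 + 73.1 = 74.19
Step 4: [ClO] = 1/74.19 = 0.01348 M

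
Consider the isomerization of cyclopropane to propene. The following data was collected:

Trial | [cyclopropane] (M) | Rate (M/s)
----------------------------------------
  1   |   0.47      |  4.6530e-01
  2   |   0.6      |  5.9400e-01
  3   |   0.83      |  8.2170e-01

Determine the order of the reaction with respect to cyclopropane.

first order (1)

Step 1: Compare trials to find order n where rate₂/rate₁ = ([cyclopropane]₂/[cyclopropane]₁)^n
Step 2: rate₂/rate₁ = 5.9400e-01/4.6530e-01 = 1.277
Step 3: [cyclopropane]₂/[cyclopropane]₁ = 0.6/0.47 = 1.277
Step 4: n = ln(1.277)/ln(1.277) = 1.00 ≈ 1
Step 5: The reaction is first order in cyclopropane.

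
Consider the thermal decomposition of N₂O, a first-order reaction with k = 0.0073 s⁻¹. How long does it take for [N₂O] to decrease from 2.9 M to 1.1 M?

132.8 s

Step 1: For first-order: t = ln([N₂O]₀/[N₂O])/k
Step 2: t = ln(2.9/1.1)/0.0073
Step 3: t = ln(2.636)/0.0073
Step 4: t = 0.9694/0.0073 = 132.8 s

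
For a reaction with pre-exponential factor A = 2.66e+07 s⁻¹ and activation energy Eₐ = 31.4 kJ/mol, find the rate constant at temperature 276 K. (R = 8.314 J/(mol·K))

3.03e+01 s⁻¹

Step 1: Use the Arrhenius equation: k = A × exp(-Eₐ/RT)
Step 2: Convert Eₐ to J/mol: 31.4 kJ/mol = 31400 J/mol
Step 3: Calculate the exponent: -Eₐ/(RT) = -31400/(8.314 × 276) = -13.68392
Step 4: k = 2.66e+07 × exp(-13.68392)
Step 5: k = 2.66e+07 × 1.14064e-06 = 3.0341e+01 s⁻¹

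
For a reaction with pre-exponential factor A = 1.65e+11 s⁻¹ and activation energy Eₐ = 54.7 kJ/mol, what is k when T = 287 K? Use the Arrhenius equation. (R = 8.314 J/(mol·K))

1.83e+01 s⁻¹

Step 1: Use the Arrhenius equation: k = A × exp(-Eₐ/RT)
Step 2: Convert Eₐ to J/mol: 54.7 kJ/mol = 54700 J/mol
Step 3: Calculate the exponent: -Eₐ/(RT) = -54700/(8.314 × 287) = -22.92426
Step 4: k = 1.65e+11 × exp(-22.92426)
Step 5: k = 1.65e+11 × 1.10693e-10 = 1.8264e+01 s⁻¹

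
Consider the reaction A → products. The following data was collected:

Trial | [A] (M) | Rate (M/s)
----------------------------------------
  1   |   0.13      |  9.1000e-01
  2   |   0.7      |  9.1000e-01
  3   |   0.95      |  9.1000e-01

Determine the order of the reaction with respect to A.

zeroth order (0)

Step 1: Compare trials - when concentration changes, rate stays constant.
Step 2: rate₂/rate₁ = 9.1000e-01/9.1000e-01 = 1
Step 3: [A]₂/[A]₁ = 0.7/0.13 = 5.385
Step 4: Since rate ratio ≈ (conc ratio)^0, the reaction is zeroth order.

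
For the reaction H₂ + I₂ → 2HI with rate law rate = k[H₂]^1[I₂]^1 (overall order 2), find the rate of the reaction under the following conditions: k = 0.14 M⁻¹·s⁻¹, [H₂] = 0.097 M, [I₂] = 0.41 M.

0.005568 M/s

Step 1: The rate law is rate = k[H₂]^1[I₂]^1, overall order = 1+1 = 2
Step 2: Substitute values: rate = 0.14 × (0.097)^1 × (0.41)^1
Step 3: rate = 0.14 × 0.097 × 0.41 = 0.0055678 M/s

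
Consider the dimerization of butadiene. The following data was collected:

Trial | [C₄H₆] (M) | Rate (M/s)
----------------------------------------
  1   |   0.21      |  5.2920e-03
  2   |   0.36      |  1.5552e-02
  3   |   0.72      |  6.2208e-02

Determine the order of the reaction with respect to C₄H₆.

second order (2)

Step 1: Compare trials to find order n where rate₂/rate₁ = ([C₄H₆]₂/[C₄H₆]₁)^n
Step 2: rate₂/rate₁ = 1.5552e-02/5.2920e-03 = 2.939
Step 3: [C₄H₆]₂/[C₄H₆]₁ = 0.36/0.21 = 1.714
Step 4: n = ln(2.939)/ln(1.714) = 2.00 ≈ 2
Step 5: The reaction is second order in C₄H₆.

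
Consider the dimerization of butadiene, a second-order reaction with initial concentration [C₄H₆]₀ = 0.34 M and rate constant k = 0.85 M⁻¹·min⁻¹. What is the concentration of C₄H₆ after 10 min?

0.0874 M

Step 1: For a second-order reaction: 1/[C₄H₆] = 1/[C₄H₆]₀ + kt
Step 2: 1/[C₄H₆] = 1/0.34 + 0.85 × 10
Step 3: 1/[C₄H₆] = 2.941 + 8.5 = 11.44
Step 4: [C₄H₆] = 1/11.44 = 0.0874 M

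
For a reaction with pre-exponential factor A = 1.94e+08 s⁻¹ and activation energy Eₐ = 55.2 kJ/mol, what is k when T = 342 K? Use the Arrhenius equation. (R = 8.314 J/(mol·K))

7.19e-01 s⁻¹

Step 1: Use the Arrhenius equation: k = A × exp(-Eₐ/RT)
Step 2: Convert Eₐ to J/mol: 55.2 kJ/mol = 55200 J/mol
Step 3: Calculate the exponent: -Eₐ/(RT) = -55200/(8.314 × 342) = -19.41346
Step 4: k = 1.94e+08 × exp(-19.41346)
Step 5: k = 1.94e+08 × 3.70545e-09 = 7.1886e-01 s⁻¹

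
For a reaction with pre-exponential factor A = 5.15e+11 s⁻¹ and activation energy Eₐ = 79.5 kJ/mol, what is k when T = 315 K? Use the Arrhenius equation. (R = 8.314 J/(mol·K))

3.38e-02 s⁻¹

Step 1: Use the Arrhenius equation: k = A × exp(-Eₐ/RT)
Step 2: Convert Eₐ to J/mol: 79.5 kJ/mol = 79500 J/mol
Step 3: Calculate the exponent: -Eₐ/(RT) = -79500/(8.314 × 315) = -30.35614
Step 4: k = 5.15e+11 × exp(-30.35614)
Step 5: k = 5.15e+11 × 6.55384e-14 = 3.3752e-02 s⁻¹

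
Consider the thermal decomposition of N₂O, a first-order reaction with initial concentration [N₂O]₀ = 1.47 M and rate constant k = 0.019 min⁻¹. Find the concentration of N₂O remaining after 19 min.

1.025 M

Step 1: For a first-order reaction: [N₂O] = [N₂O]₀ × e^(-kt)
Step 2: [N₂O] = 1.47 × e^(-0.019 × 19)
Step 3: [N₂O] = 1.47 × e^(-0.361)
Step 4: [N₂O] = 1.47 × 0.696979 = 1.025 M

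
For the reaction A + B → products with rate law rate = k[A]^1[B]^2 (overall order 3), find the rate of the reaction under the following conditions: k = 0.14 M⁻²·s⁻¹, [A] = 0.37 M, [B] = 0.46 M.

0.01096 M/s

Step 1: The rate law is rate = k[A]^1[B]^2, overall order = 1+2 = 3
Step 2: Substitute values: rate = 0.14 × (0.37)^1 × (0.46)^2
Step 3: rate = 0.14 × 0.37 × 0.2116 = 0.0109609 M/s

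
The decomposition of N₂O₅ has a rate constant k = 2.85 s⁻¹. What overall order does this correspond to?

first order (1)

Step 1: The units of k for an nth-order reaction are (concentration)^(1-n)·(time)⁻¹.
Step 2: Here k has units s⁻¹, so the concentration exponent is 0.
Step 3: 1 - n = 0 ⇒ n = 1. The reaction is first order.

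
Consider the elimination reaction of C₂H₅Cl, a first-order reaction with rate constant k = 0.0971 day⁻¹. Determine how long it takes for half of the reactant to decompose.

7.138 day

Step 1: For a first-order reaction, t₁/₂ = ln(2)/k
Step 2: t₁/₂ = ln(2)/0.0971
Step 3: t₁/₂ = 0.6931/0.0971 = 7.138 day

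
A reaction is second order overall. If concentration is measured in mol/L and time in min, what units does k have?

(mol/L)⁻¹·min⁻¹

Step 1: For overall order n, rate = k × (concentration)^n.
Step 2: Rate has units mol/L·min⁻¹; concentration term has units (mol/L)^2.
Step 3: k = rate / (concentration)^n, so units of k = (mol/L)^(1-2)·min⁻¹ = (mol/L)⁻¹·min⁻¹.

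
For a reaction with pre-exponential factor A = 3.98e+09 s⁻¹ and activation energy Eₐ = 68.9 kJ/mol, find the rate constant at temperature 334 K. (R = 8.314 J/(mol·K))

6.67e-02 s⁻¹

Step 1: Use the Arrhenius equation: k = A × exp(-Eₐ/RT)
Step 2: Convert Eₐ to J/mol: 68.9 kJ/mol = 68900 J/mol
Step 3: Calculate the exponent: -Eₐ/(RT) = -68900/(8.314 × 334) = -24.81205
Step 4: k = 3.98e+09 × exp(-24.81205)
Step 5: k = 3.98e+09 × 1.67596e-11 = 6.6703e-02 s⁻¹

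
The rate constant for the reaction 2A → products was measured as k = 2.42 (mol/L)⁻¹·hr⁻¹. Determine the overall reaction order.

second order (2)

Step 1: The units of k for an nth-order reaction are (concentration)^(1-n)·(time)⁻¹.
Step 2: Here k has units (mol/L)⁻¹·hr⁻¹, so the concentration exponent is -1.
Step 3: 1 - n = -1 ⇒ n = 2. The reaction is second order.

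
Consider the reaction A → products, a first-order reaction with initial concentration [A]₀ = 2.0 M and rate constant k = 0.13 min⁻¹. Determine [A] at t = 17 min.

0.2194 M

Step 1: For a first-order reaction: [A] = [A]₀ × e^(-kt)
Step 2: [A] = 2.0 × e^(-0.13 × 17)
Step 3: [A] = 2.0 × e^(-2.21)
Step 4: [A] = 2.0 × 0.109701 = 0.2194 M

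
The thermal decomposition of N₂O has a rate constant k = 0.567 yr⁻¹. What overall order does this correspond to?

first order (1)

Step 1: The units of k for an nth-order reaction are (concentration)^(1-n)·(time)⁻¹.
Step 2: Here k has units yr⁻¹, so the concentration exponent is 0.
Step 3: 1 - n = 0 ⇒ n = 1. The reaction is first order.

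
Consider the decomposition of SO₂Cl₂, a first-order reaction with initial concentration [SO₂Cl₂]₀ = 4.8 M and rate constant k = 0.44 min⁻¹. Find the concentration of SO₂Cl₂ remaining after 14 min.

0.01014 M

Step 1: For a first-order reaction: [SO₂Cl₂] = [SO₂Cl₂]₀ × e^(-kt)
Step 2: [SO₂Cl₂] = 4.8 × e^(-0.44 × 14)
Step 3: [SO₂Cl₂] = 4.8 × e^(-6.16)
Step 4: [SO₂Cl₂] = 4.8 × 0.00211225 = 0.01014 M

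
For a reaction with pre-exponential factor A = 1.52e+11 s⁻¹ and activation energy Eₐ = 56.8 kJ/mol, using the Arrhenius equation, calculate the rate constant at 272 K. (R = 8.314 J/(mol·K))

1.88e+00 s⁻¹

Step 1: Use the Arrhenius equation: k = A × exp(-Eₐ/RT)
Step 2: Convert Eₐ to J/mol: 56.8 kJ/mol = 56800 J/mol
Step 3: Calculate the exponent: -Eₐ/(RT) = -56800/(8.314 × 272) = -25.11710
Step 4: k = 1.52e+11 × exp(-25.11710)
Step 5: k = 1.52e+11 × 1.23533e-11 = 1.8777e+00 s⁻¹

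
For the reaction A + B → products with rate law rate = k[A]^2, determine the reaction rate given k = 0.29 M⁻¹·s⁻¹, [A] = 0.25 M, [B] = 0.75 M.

0.01812 M/s

Step 1: The rate law is rate = k[A]^2
Step 2: Note that the rate does not depend on [B] (zero order in B).
Step 3: rate = 0.29 × (0.25)^2 = 0.018125 M/s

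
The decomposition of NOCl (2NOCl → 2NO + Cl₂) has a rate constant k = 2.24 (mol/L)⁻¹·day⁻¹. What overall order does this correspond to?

second order (2)

Step 1: The units of k for an nth-order reaction are (concentration)^(1-n)·(time)⁻¹.
Step 2: Here k has units (mol/L)⁻¹·day⁻¹, so the concentration exponent is -1.
Step 3: 1 - n = -1 ⇒ n = 2. The reaction is second order.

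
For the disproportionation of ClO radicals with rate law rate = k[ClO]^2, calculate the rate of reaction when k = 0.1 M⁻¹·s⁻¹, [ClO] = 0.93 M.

0.08649 M/s

Step 1: Identify the rate law: rate = k[ClO]^2
Step 2: Substitute values: rate = 0.1 × (0.93)^2
Step 3: Calculate: rate = 0.1 × 0.8649 = 0.08649 M/s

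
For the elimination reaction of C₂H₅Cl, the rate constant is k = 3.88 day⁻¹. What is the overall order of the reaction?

first order (1)

Step 1: The units of k for an nth-order reaction are (concentration)^(1-n)·(time)⁻¹.
Step 2: Here k has units day⁻¹, so the concentration exponent is 0.
Step 3: 1 - n = 0 ⇒ n = 1. The reaction is first order.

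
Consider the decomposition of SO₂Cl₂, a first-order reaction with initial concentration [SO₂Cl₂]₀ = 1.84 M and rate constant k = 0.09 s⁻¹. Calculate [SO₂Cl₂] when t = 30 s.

0.1237 M

Step 1: For a first-order reaction: [SO₂Cl₂] = [SO₂Cl₂]₀ × e^(-kt)
Step 2: [SO₂Cl₂] = 1.84 × e^(-0.09 × 30)
Step 3: [SO₂Cl₂] = 1.84 × e^(-2.7)
Step 4: [SO₂Cl₂] = 1.84 × 0.0672055 = 0.1237 M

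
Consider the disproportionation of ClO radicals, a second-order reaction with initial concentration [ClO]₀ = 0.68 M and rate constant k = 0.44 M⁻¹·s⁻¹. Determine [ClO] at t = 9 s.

0.1841 M

Step 1: For a second-order reaction: 1/[ClO] = 1/[ClO]₀ + kt
Step 2: 1/[ClO] = 1/0.68 + 0.44 × 9
Step 3: 1/[ClO] = 1.471 + 3.96 = 5.431
Step 4: [ClO] = 1/5.431 = 0.1841 M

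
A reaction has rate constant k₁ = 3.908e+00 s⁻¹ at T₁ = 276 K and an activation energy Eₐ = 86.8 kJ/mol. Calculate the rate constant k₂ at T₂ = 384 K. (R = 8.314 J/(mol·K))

1.631e+05 s⁻¹

Step 1: Use the two-temperature Arrhenius form: ln(k₂/k₁) = -Eₐ/R × (1/T₂ - 1/T₁)
Step 2: Convert Eₐ to J/mol: 86.8 kJ/mol = 86800 J/mol
Step 3: 1/T₂ - 1/T₁ = 1/384 - 1/276 = -1.019022e-03 K⁻¹
Step 4: ln(k₂/k₁) = -86800/8.314 × -1.019022e-03 = 10.63882
Step 5: k₂ = k₁ × exp(10.63882) = 3.908e+00 × 4.17235e+04 = 1.631e+05 s⁻¹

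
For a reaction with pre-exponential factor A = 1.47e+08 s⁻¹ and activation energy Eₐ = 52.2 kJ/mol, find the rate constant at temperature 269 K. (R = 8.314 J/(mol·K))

1.07e-02 s⁻¹

Step 1: Use the Arrhenius equation: k = A × exp(-Eₐ/RT)
Step 2: Convert Eₐ to J/mol: 52.2 kJ/mol = 52200 J/mol
Step 3: Calculate the exponent: -Eₐ/(RT) = -52200/(8.314 × 269) = -23.34040
Step 4: k = 1.47e+08 × exp(-23.34040)
Step 5: k = 1.47e+08 × 7.30118e-11 = 1.0733e-02 s⁻¹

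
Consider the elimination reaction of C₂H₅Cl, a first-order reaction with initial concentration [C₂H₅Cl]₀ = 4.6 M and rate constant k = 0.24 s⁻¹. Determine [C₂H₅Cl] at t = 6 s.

1.09 M

Step 1: For a first-order reaction: [C₂H₅Cl] = [C₂H₅Cl]₀ × e^(-kt)
Step 2: [C₂H₅Cl] = 4.6 × e^(-0.24 × 6)
Step 3: [C₂H₅Cl] = 4.6 × e^(-1.44)
Step 4: [C₂H₅Cl] = 4.6 × 0.236928 = 1.09 M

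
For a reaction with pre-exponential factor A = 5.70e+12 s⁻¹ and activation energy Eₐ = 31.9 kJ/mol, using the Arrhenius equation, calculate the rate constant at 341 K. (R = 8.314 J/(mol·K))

7.40e+07 s⁻¹

Step 1: Use the Arrhenius equation: k = A × exp(-Eₐ/RT)
Step 2: Convert Eₐ to J/mol: 31.9 kJ/mol = 31900 J/mol
Step 3: Calculate the exponent: -Eₐ/(RT) = -31900/(8.314 × 341) = -11.25191
Step 4: k = 5.70e+12 × exp(-11.25191)
Step 5: k = 5.70e+12 × 1.29825e-05 = 7.4000e+07 s⁻¹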